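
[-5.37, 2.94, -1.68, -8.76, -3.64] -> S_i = Random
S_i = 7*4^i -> [7, 28, 112, 448, 1792]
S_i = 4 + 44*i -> [4, 48, 92, 136, 180]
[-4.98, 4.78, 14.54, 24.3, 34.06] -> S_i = -4.98 + 9.76*i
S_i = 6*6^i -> [6, 36, 216, 1296, 7776]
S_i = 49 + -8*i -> [49, 41, 33, 25, 17]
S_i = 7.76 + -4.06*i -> [7.76, 3.7, -0.36, -4.42, -8.48]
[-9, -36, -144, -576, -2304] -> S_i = -9*4^i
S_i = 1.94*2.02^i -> [1.94, 3.92, 7.92, 15.99, 32.3]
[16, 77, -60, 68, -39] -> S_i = Random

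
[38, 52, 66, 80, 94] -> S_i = 38 + 14*i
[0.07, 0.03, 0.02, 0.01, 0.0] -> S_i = 0.07*0.49^i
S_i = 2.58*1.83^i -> [2.58, 4.72, 8.64, 15.81, 28.94]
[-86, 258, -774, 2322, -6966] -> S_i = -86*-3^i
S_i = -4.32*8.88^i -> [-4.32, -38.36, -340.65, -3024.98, -26861.83]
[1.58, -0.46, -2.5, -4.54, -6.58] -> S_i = 1.58 + -2.04*i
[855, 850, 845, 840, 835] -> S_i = 855 + -5*i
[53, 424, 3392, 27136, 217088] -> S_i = 53*8^i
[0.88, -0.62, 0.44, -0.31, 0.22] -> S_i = 0.88*(-0.71)^i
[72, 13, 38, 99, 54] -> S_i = Random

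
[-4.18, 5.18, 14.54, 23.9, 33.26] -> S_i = -4.18 + 9.36*i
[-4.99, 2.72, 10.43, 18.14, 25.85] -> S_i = -4.99 + 7.71*i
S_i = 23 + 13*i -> [23, 36, 49, 62, 75]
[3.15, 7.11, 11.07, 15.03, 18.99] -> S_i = 3.15 + 3.96*i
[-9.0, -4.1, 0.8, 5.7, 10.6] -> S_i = -9.00 + 4.90*i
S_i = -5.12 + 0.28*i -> [-5.12, -4.84, -4.56, -4.28, -4.0]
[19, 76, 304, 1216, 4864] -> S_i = 19*4^i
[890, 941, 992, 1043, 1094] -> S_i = 890 + 51*i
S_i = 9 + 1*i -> [9, 10, 11, 12, 13]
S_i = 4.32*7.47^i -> [4.32, 32.27, 241.06, 1800.72, 13451.36]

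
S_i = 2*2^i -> [2, 4, 8, 16, 32]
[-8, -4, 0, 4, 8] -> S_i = -8 + 4*i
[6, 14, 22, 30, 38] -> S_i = 6 + 8*i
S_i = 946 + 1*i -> [946, 947, 948, 949, 950]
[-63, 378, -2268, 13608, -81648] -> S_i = -63*-6^i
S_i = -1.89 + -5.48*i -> [-1.89, -7.37, -12.85, -18.33, -23.81]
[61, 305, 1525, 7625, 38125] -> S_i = 61*5^i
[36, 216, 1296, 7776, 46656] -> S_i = 36*6^i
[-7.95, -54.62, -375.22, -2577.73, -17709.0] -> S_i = -7.95*6.87^i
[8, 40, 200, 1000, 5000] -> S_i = 8*5^i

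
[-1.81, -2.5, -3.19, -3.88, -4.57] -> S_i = -1.81 + -0.69*i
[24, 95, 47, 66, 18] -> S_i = Random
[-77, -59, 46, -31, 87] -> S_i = Random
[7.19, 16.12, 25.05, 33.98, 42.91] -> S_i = 7.19 + 8.93*i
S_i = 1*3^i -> [1, 3, 9, 27, 81]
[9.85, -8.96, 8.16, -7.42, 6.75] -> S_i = 9.85*(-0.91)^i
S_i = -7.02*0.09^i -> [-7.02, -0.63, -0.06, -0.01, -0.0]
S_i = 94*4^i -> [94, 376, 1504, 6016, 24064]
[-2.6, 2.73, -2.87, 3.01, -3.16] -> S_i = -2.60*(-1.05)^i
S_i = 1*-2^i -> [1, -2, 4, -8, 16]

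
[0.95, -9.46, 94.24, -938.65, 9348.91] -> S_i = 0.95*(-9.96)^i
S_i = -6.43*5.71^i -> [-6.43, -36.72, -209.64, -1197.07, -6835.27]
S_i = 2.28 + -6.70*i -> [2.28, -4.42, -11.12, -17.82, -24.52]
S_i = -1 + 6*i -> [-1, 5, 11, 17, 23]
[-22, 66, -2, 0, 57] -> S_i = Random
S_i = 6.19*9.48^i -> [6.19, 58.68, 556.3, 5273.7, 49994.7]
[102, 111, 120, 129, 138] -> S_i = 102 + 9*i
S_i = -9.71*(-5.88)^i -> [-9.71, 57.09, -335.72, 1974.02, -11607.23]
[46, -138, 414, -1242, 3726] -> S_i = 46*-3^i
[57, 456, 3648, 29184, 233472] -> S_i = 57*8^i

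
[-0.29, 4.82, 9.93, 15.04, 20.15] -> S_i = -0.29 + 5.11*i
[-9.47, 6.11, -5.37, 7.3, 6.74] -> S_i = Random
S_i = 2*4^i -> [2, 8, 32, 128, 512]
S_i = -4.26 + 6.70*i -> [-4.26, 2.44, 9.14, 15.84, 22.54]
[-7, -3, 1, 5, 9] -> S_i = -7 + 4*i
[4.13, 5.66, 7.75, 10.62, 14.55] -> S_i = 4.13*1.37^i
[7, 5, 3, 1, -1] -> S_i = 7 + -2*i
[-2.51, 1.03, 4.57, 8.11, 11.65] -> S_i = -2.51 + 3.54*i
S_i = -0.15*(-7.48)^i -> [-0.15, 1.12, -8.39, 62.78, -469.57]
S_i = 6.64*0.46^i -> [6.64, 3.05, 1.41, 0.65, 0.3]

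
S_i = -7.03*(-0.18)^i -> [-7.03, 1.27, -0.23, 0.04, -0.01]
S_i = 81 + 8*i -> [81, 89, 97, 105, 113]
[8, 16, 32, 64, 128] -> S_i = 8*2^i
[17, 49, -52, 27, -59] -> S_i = Random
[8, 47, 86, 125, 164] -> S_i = 8 + 39*i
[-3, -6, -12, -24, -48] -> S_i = -3*2^i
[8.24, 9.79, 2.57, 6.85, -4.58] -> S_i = Random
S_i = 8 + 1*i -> [8, 9, 10, 11, 12]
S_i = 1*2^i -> [1, 2, 4, 8, 16]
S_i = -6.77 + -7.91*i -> [-6.77, -14.68, -22.59, -30.5, -38.41]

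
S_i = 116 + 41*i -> [116, 157, 198, 239, 280]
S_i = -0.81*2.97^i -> [-0.81, -2.41, -7.14, -21.22, -63.02]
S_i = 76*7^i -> [76, 532, 3724, 26068, 182476]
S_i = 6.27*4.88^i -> [6.27, 30.6, 149.32, 728.66, 3555.88]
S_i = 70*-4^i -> [70, -280, 1120, -4480, 17920]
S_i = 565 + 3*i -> [565, 568, 571, 574, 577]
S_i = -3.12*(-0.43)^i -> [-3.12, 1.34, -0.58, 0.25, -0.11]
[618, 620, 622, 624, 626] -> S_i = 618 + 2*i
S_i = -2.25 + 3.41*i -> [-2.25, 1.16, 4.57, 7.98, 11.39]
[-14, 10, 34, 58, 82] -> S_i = -14 + 24*i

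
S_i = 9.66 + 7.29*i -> [9.66, 16.95, 24.24, 31.53, 38.82]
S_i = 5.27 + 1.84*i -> [5.27, 7.11, 8.95, 10.79, 12.63]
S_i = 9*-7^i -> [9, -63, 441, -3087, 21609]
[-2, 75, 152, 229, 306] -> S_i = -2 + 77*i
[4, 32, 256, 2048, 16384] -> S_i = 4*8^i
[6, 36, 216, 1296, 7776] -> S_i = 6*6^i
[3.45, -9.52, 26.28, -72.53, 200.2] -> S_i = 3.45*(-2.76)^i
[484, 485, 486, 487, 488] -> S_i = 484 + 1*i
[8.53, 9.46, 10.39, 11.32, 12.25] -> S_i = 8.53 + 0.93*i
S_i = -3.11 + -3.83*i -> [-3.11, -6.94, -10.77, -14.6, -18.43]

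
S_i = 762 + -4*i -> [762, 758, 754, 750, 746]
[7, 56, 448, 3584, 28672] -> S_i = 7*8^i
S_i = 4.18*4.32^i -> [4.18, 18.06, 78.01, 337.0, 1455.83]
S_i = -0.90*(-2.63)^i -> [-0.9, 2.37, -6.23, 16.37, -43.06]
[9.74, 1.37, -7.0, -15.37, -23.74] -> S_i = 9.74 + -8.37*i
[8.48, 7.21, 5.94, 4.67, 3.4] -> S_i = 8.48 + -1.27*i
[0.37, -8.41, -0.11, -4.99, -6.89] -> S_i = Random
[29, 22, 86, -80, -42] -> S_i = Random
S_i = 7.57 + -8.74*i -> [7.57, -1.17, -9.91, -18.65, -27.39]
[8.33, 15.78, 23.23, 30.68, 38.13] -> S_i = 8.33 + 7.45*i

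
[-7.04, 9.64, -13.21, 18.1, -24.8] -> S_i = -7.04*(-1.37)^i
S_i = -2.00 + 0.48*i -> [-2.0, -1.52, -1.04, -0.56, -0.08]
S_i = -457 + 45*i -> [-457, -412, -367, -322, -277]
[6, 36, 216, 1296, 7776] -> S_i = 6*6^i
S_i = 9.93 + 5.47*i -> [9.93, 15.4, 20.87, 26.34, 31.81]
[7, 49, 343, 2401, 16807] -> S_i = 7*7^i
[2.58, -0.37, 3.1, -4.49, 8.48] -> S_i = Random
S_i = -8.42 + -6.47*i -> [-8.42, -14.89, -21.36, -27.83, -34.3]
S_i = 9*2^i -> [9, 18, 36, 72, 144]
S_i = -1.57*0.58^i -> [-1.57, -0.91, -0.53, -0.31, -0.18]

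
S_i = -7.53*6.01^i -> [-7.53, -45.26, -271.98, -1634.63, -9824.1]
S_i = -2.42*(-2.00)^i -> [-2.42, 4.84, -9.68, 19.36, -38.72]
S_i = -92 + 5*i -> [-92, -87, -82, -77, -72]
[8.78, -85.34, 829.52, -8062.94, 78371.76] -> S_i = 8.78*(-9.72)^i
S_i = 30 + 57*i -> [30, 87, 144, 201, 258]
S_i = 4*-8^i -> [4, -32, 256, -2048, 16384]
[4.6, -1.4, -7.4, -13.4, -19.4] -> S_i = 4.60 + -6.00*i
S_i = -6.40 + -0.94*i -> [-6.4, -7.34, -8.28, -9.22, -10.16]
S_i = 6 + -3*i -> [6, 3, 0, -3, -6]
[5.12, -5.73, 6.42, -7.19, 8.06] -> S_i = 5.12*(-1.12)^i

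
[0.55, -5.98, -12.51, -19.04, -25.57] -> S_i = 0.55 + -6.53*i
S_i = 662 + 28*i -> [662, 690, 718, 746, 774]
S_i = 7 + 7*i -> [7, 14, 21, 28, 35]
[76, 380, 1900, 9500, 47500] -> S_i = 76*5^i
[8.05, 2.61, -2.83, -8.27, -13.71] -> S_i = 8.05 + -5.44*i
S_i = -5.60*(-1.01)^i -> [-5.6, 5.66, -5.71, 5.77, -5.83]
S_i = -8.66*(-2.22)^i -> [-8.66, 19.23, -42.68, 94.75, -210.34]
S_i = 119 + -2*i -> [119, 117, 115, 113, 111]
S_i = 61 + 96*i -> [61, 157, 253, 349, 445]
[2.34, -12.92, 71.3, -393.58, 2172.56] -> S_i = 2.34*(-5.52)^i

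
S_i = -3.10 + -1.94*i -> [-3.1, -5.04, -6.98, -8.92, -10.86]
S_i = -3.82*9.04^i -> [-3.82, -34.53, -312.18, -2822.08, -25511.56]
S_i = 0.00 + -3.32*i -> [0.0, -3.32, -6.64, -9.96, -13.28]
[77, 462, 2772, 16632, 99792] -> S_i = 77*6^i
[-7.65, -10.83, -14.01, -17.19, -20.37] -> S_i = -7.65 + -3.18*i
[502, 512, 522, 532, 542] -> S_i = 502 + 10*i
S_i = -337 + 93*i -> [-337, -244, -151, -58, 35]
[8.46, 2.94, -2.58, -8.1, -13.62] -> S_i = 8.46 + -5.52*i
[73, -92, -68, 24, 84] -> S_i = Random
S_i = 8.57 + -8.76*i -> [8.57, -0.19, -8.95, -17.71, -26.47]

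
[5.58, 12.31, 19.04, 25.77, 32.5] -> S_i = 5.58 + 6.73*i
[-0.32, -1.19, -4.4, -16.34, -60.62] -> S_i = -0.32*3.71^i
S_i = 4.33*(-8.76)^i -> [4.33, -37.93, 332.27, -2910.72, 25497.89]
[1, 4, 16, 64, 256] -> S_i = 1*4^i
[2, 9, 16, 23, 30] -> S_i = 2 + 7*i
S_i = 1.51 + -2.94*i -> [1.51, -1.43, -4.37, -7.31, -10.25]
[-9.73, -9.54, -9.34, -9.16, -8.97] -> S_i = -9.73*0.98^i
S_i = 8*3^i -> [8, 24, 72, 216, 648]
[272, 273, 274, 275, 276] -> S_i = 272 + 1*i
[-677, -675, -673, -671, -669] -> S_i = -677 + 2*i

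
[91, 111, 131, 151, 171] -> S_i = 91 + 20*i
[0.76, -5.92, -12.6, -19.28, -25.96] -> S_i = 0.76 + -6.68*i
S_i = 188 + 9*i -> [188, 197, 206, 215, 224]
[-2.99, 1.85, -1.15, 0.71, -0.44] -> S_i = -2.99*(-0.62)^i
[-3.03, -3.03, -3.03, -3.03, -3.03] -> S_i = -3.03*1.00^i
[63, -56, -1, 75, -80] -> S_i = Random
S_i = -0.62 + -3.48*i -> [-0.62, -4.1, -7.58, -11.06, -14.54]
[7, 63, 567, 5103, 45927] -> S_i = 7*9^i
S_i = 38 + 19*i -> [38, 57, 76, 95, 114]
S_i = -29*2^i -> [-29, -58, -116, -232, -464]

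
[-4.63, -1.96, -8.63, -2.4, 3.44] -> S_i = Random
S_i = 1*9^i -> [1, 9, 81, 729, 6561]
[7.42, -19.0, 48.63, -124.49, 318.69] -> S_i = 7.42*(-2.56)^i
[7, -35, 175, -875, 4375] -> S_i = 7*-5^i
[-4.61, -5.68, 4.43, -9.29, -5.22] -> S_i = Random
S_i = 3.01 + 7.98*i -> [3.01, 10.99, 18.97, 26.95, 34.93]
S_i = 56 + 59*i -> [56, 115, 174, 233, 292]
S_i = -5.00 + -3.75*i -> [-5.0, -8.75, -12.5, -16.25, -20.0]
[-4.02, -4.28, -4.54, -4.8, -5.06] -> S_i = -4.02 + -0.26*i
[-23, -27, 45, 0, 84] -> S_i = Random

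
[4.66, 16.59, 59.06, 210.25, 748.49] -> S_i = 4.66*3.56^i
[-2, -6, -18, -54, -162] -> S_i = -2*3^i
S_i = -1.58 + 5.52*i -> [-1.58, 3.94, 9.46, 14.98, 20.5]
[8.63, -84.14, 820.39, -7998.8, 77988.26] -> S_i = 8.63*(-9.75)^i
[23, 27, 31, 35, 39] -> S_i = 23 + 4*i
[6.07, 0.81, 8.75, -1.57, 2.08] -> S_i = Random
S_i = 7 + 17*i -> [7, 24, 41, 58, 75]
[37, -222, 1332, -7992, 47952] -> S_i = 37*-6^i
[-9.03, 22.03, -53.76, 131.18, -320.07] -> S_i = -9.03*(-2.44)^i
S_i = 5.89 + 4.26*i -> [5.89, 10.15, 14.41, 18.67, 22.93]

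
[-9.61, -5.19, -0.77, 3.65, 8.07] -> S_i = -9.61 + 4.42*i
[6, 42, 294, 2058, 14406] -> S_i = 6*7^i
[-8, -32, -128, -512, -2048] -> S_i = -8*4^i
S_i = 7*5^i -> [7, 35, 175, 875, 4375]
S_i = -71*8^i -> [-71, -568, -4544, -36352, -290816]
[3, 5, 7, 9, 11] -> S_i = 3 + 2*i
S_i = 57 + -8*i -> [57, 49, 41, 33, 25]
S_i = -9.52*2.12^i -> [-9.52, -20.18, -42.79, -90.71, -192.3]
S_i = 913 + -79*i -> [913, 834, 755, 676, 597]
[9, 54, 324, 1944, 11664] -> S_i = 9*6^i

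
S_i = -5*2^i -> [-5, -10, -20, -40, -80]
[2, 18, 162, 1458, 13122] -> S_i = 2*9^i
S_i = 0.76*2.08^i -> [0.76, 1.58, 3.29, 6.84, 14.23]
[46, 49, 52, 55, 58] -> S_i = 46 + 3*i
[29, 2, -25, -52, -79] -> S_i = 29 + -27*i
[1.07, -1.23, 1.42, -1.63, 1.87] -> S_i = 1.07*(-1.15)^i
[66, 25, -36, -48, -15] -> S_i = Random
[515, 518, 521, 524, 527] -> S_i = 515 + 3*i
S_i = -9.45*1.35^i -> [-9.45, -12.76, -17.22, -23.25, -31.39]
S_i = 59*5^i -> [59, 295, 1475, 7375, 36875]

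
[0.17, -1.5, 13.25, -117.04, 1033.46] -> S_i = 0.17*(-8.83)^i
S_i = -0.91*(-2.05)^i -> [-0.91, 1.87, -3.82, 7.84, -16.07]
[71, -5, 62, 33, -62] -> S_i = Random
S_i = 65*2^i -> [65, 130, 260, 520, 1040]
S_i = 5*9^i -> [5, 45, 405, 3645, 32805]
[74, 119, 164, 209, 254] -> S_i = 74 + 45*i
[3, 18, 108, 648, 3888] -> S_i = 3*6^i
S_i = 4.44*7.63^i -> [4.44, 33.88, 258.48, 1972.23, 15048.08]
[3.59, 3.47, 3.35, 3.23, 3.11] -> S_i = 3.59 + -0.12*i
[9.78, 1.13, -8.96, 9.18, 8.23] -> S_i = Random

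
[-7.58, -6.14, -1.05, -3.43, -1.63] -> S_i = Random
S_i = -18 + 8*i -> [-18, -10, -2, 6, 14]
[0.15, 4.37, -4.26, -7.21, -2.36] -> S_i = Random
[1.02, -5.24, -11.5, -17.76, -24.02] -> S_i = 1.02 + -6.26*i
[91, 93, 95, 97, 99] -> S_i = 91 + 2*i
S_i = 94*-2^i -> [94, -188, 376, -752, 1504]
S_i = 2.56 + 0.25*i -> [2.56, 2.81, 3.06, 3.31, 3.56]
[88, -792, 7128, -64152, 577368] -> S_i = 88*-9^i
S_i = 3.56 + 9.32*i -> [3.56, 12.88, 22.2, 31.52, 40.84]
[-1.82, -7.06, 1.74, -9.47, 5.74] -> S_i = Random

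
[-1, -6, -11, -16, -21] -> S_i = -1 + -5*i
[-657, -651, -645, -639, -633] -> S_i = -657 + 6*i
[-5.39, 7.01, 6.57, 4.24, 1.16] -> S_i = Random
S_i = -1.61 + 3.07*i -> [-1.61, 1.46, 4.53, 7.6, 10.67]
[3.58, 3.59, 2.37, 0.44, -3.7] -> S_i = Random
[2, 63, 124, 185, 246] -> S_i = 2 + 61*i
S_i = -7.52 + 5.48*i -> [-7.52, -2.04, 3.44, 8.92, 14.4]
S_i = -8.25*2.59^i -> [-8.25, -21.37, -55.34, -143.34, -371.24]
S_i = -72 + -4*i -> [-72, -76, -80, -84, -88]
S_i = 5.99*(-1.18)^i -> [5.99, -7.07, 8.34, -9.84, 11.61]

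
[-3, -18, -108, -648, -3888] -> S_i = -3*6^i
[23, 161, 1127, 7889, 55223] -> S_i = 23*7^i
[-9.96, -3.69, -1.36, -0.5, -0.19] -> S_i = -9.96*0.37^i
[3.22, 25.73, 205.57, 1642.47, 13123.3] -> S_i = 3.22*7.99^i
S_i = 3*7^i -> [3, 21, 147, 1029, 7203]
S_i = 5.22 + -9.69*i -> [5.22, -4.47, -14.16, -23.85, -33.54]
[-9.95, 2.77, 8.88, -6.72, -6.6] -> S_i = Random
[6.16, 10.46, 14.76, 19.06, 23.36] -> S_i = 6.16 + 4.30*i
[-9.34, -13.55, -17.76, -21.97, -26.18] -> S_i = -9.34 + -4.21*i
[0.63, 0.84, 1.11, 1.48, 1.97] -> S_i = 0.63*1.33^i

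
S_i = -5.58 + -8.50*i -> [-5.58, -14.08, -22.58, -31.08, -39.58]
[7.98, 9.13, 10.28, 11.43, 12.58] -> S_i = 7.98 + 1.15*i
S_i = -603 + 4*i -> [-603, -599, -595, -591, -587]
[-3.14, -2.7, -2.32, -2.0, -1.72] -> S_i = -3.14*0.86^i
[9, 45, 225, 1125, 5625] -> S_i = 9*5^i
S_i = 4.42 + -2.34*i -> [4.42, 2.08, -0.26, -2.6, -4.94]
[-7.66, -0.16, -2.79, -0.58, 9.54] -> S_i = Random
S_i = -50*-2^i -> [-50, 100, -200, 400, -800]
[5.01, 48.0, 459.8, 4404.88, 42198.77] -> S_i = 5.01*9.58^i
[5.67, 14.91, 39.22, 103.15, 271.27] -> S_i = 5.67*2.63^i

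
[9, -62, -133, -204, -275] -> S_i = 9 + -71*i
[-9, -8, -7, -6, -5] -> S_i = -9 + 1*i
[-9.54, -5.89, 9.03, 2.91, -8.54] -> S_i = Random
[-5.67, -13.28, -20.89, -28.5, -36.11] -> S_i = -5.67 + -7.61*i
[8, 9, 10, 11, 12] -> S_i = 8 + 1*i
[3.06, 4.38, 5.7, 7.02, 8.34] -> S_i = 3.06 + 1.32*i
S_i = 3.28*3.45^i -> [3.28, 11.32, 39.04, 134.69, 464.68]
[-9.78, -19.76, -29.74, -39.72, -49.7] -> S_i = -9.78 + -9.98*i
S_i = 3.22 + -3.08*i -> [3.22, 0.14, -2.94, -6.02, -9.1]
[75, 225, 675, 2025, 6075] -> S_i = 75*3^i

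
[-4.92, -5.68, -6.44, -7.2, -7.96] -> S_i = -4.92 + -0.76*i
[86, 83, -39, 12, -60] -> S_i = Random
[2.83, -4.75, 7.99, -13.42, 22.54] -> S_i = 2.83*(-1.68)^i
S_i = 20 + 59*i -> [20, 79, 138, 197, 256]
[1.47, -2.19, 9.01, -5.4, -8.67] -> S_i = Random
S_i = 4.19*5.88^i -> [4.19, 24.64, 144.87, 851.82, 5008.68]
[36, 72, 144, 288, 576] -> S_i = 36*2^i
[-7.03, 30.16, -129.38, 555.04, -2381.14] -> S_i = -7.03*(-4.29)^i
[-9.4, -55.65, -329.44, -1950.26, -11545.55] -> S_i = -9.40*5.92^i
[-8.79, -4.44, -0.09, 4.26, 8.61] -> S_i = -8.79 + 4.35*i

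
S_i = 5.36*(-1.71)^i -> [5.36, -9.17, 15.67, -26.8, 45.83]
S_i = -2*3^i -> [-2, -6, -18, -54, -162]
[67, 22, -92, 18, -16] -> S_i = Random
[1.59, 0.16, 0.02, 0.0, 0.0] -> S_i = 1.59*0.10^i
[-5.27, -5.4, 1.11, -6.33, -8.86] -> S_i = Random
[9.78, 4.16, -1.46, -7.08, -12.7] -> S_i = 9.78 + -5.62*i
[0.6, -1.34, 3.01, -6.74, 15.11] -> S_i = 0.60*(-2.24)^i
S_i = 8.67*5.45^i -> [8.67, 47.25, 257.52, 1403.49, 7649.01]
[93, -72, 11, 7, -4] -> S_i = Random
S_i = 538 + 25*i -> [538, 563, 588, 613, 638]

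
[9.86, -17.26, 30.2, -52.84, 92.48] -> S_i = 9.86*(-1.75)^i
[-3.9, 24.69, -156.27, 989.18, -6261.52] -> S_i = -3.90*(-6.33)^i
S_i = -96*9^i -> [-96, -864, -7776, -69984, -629856]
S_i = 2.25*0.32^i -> [2.25, 0.72, 0.23, 0.07, 0.02]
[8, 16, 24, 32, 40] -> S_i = 8 + 8*i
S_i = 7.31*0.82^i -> [7.31, 5.99, 4.92, 4.03, 3.31]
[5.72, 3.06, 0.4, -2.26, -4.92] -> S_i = 5.72 + -2.66*i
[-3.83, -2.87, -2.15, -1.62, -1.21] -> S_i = -3.83*0.75^i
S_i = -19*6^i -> [-19, -114, -684, -4104, -24624]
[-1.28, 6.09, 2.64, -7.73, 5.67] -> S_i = Random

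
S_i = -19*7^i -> [-19, -133, -931, -6517, -45619]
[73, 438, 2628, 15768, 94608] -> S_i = 73*6^i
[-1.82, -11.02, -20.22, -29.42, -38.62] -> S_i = -1.82 + -9.20*i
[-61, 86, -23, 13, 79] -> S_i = Random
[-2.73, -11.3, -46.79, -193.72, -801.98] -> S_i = -2.73*4.14^i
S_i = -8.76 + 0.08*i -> [-8.76, -8.68, -8.6, -8.52, -8.44]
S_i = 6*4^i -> [6, 24, 96, 384, 1536]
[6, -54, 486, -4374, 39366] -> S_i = 6*-9^i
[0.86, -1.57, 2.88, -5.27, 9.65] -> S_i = 0.86*(-1.83)^i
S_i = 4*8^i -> [4, 32, 256, 2048, 16384]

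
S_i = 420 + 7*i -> [420, 427, 434, 441, 448]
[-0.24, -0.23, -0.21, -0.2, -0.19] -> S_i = -0.24*0.94^i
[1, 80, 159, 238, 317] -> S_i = 1 + 79*i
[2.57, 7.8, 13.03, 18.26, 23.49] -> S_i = 2.57 + 5.23*i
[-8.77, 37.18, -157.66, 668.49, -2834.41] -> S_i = -8.77*(-4.24)^i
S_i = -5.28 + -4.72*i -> [-5.28, -10.0, -14.72, -19.44, -24.16]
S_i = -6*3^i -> [-6, -18, -54, -162, -486]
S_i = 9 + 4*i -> [9, 13, 17, 21, 25]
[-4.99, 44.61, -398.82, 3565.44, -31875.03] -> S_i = -4.99*(-8.94)^i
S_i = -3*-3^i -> [-3, 9, -27, 81, -243]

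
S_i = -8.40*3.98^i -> [-8.4, -33.43, -133.06, -529.58, -2107.71]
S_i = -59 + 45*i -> [-59, -14, 31, 76, 121]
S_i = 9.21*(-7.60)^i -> [9.21, -70.0, 531.97, -4042.97, 30726.56]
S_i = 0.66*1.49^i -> [0.66, 0.98, 1.47, 2.18, 3.25]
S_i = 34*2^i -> [34, 68, 136, 272, 544]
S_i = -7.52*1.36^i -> [-7.52, -10.23, -13.91, -18.92, -25.73]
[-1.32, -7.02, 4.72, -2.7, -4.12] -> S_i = Random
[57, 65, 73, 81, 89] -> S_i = 57 + 8*i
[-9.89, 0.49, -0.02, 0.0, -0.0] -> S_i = -9.89*(-0.05)^i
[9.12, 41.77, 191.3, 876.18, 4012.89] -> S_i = 9.12*4.58^i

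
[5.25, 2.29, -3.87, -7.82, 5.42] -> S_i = Random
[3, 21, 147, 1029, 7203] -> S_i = 3*7^i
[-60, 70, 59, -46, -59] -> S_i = Random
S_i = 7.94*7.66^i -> [7.94, 60.82, 465.88, 3568.67, 27336.04]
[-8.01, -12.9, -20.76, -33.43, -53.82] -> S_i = -8.01*1.61^i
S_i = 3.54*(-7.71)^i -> [3.54, -27.29, 210.43, -1622.43, 12508.95]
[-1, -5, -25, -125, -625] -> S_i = -1*5^i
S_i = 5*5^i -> [5, 25, 125, 625, 3125]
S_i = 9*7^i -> [9, 63, 441, 3087, 21609]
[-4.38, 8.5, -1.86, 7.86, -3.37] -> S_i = Random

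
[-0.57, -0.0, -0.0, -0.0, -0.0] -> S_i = -0.57*0.00^i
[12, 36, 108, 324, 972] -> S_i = 12*3^i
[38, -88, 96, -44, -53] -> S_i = Random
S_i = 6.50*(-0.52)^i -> [6.5, -3.38, 1.76, -0.91, 0.48]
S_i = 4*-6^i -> [4, -24, 144, -864, 5184]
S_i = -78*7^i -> [-78, -546, -3822, -26754, -187278]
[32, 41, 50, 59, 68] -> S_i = 32 + 9*i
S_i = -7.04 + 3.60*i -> [-7.04, -3.44, 0.16, 3.76, 7.36]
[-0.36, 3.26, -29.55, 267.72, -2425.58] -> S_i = -0.36*(-9.06)^i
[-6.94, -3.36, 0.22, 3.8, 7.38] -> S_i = -6.94 + 3.58*i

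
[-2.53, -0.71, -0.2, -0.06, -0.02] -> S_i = -2.53*0.28^i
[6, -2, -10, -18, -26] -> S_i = 6 + -8*i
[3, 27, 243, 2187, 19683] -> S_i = 3*9^i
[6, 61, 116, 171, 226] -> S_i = 6 + 55*i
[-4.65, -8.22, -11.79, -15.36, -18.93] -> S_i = -4.65 + -3.57*i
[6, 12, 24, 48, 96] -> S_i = 6*2^i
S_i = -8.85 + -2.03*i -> [-8.85, -10.88, -12.91, -14.94, -16.97]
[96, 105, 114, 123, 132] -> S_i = 96 + 9*i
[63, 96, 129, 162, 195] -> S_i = 63 + 33*i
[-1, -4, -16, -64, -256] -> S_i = -1*4^i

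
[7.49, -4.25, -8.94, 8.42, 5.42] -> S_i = Random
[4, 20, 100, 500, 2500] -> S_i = 4*5^i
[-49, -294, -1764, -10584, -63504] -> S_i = -49*6^i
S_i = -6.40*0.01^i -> [-6.4, -0.06, -0.0, -0.0, -0.0]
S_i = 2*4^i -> [2, 8, 32, 128, 512]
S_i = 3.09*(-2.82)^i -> [3.09, -8.71, 24.57, -69.3, 195.41]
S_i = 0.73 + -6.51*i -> [0.73, -5.78, -12.29, -18.8, -25.31]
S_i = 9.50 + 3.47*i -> [9.5, 12.97, 16.44, 19.91, 23.38]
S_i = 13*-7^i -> [13, -91, 637, -4459, 31213]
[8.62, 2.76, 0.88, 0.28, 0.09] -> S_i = 8.62*0.32^i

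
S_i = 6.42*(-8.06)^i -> [6.42, -51.75, 417.07, -3361.55, 27094.13]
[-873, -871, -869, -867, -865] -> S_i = -873 + 2*i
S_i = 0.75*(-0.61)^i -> [0.75, -0.46, 0.28, -0.17, 0.1]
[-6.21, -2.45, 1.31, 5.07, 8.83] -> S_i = -6.21 + 3.76*i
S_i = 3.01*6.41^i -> [3.01, 19.29, 123.68, 792.76, 5081.58]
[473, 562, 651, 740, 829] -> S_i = 473 + 89*i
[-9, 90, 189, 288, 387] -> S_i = -9 + 99*i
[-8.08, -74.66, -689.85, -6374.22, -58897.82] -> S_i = -8.08*9.24^i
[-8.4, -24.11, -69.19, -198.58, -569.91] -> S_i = -8.40*2.87^i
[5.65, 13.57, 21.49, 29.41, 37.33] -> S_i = 5.65 + 7.92*i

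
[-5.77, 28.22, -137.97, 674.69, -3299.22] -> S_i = -5.77*(-4.89)^i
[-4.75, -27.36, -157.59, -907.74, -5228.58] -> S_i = -4.75*5.76^i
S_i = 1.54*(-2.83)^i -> [1.54, -4.36, 12.33, -34.9, 98.78]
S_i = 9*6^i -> [9, 54, 324, 1944, 11664]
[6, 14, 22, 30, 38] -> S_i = 6 + 8*i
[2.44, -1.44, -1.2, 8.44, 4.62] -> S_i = Random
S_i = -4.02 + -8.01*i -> [-4.02, -12.03, -20.04, -28.05, -36.06]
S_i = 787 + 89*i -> [787, 876, 965, 1054, 1143]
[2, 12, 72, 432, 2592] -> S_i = 2*6^i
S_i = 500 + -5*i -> [500, 495, 490, 485, 480]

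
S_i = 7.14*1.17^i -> [7.14, 8.35, 9.77, 11.44, 13.38]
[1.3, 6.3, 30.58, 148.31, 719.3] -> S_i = 1.30*4.85^i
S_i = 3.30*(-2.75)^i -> [3.3, -9.07, 24.96, -68.63, 188.73]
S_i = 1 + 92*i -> [1, 93, 185, 277, 369]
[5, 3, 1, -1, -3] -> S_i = 5 + -2*i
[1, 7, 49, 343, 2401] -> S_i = 1*7^i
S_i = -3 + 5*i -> [-3, 2, 7, 12, 17]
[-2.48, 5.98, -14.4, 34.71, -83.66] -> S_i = -2.48*(-2.41)^i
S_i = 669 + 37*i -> [669, 706, 743, 780, 817]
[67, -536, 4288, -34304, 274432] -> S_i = 67*-8^i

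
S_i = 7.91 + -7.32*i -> [7.91, 0.59, -6.73, -14.05, -21.37]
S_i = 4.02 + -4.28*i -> [4.02, -0.26, -4.54, -8.82, -13.1]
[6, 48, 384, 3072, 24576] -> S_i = 6*8^i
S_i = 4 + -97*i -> [4, -93, -190, -287, -384]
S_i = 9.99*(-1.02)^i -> [9.99, -10.19, 10.39, -10.6, 10.81]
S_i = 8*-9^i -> [8, -72, 648, -5832, 52488]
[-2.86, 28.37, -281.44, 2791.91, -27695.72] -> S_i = -2.86*(-9.92)^i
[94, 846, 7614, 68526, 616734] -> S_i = 94*9^i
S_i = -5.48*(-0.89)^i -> [-5.48, 4.88, -4.34, 3.86, -3.44]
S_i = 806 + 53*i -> [806, 859, 912, 965, 1018]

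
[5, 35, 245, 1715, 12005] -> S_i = 5*7^i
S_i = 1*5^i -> [1, 5, 25, 125, 625]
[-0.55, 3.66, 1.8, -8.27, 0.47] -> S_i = Random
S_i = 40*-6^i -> [40, -240, 1440, -8640, 51840]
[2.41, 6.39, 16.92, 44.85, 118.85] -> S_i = 2.41*2.65^i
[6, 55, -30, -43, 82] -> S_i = Random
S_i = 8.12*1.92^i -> [8.12, 15.59, 29.93, 57.47, 110.35]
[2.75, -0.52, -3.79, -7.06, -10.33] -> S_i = 2.75 + -3.27*i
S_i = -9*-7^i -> [-9, 63, -441, 3087, -21609]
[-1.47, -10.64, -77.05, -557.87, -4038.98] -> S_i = -1.47*7.24^i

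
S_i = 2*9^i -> [2, 18, 162, 1458, 13122]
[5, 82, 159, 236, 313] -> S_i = 5 + 77*i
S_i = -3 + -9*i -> [-3, -12, -21, -30, -39]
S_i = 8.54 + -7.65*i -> [8.54, 0.89, -6.76, -14.41, -22.06]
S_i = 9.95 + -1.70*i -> [9.95, 8.25, 6.55, 4.85, 3.15]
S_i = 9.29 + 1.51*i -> [9.29, 10.8, 12.31, 13.82, 15.33]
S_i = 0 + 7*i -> [0, 7, 14, 21, 28]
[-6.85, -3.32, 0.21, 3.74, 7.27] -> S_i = -6.85 + 3.53*i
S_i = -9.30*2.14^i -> [-9.3, -19.9, -42.59, -91.14, -195.05]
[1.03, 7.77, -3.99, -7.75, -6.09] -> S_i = Random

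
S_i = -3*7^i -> [-3, -21, -147, -1029, -7203]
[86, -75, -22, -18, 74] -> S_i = Random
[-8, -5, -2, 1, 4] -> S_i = -8 + 3*i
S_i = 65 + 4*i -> [65, 69, 73, 77, 81]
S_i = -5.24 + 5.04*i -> [-5.24, -0.2, 4.84, 9.88, 14.92]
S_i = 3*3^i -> [3, 9, 27, 81, 243]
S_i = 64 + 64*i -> [64, 128, 192, 256, 320]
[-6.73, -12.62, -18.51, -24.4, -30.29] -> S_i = -6.73 + -5.89*i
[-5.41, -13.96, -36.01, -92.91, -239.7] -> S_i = -5.41*2.58^i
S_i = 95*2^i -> [95, 190, 380, 760, 1520]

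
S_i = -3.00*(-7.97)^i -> [-3.0, 23.91, -190.56, 1518.78, -12104.71]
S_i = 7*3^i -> [7, 21, 63, 189, 567]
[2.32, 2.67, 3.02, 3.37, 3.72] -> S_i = 2.32 + 0.35*i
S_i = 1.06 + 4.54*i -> [1.06, 5.6, 10.14, 14.68, 19.22]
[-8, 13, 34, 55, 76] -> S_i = -8 + 21*i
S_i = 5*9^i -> [5, 45, 405, 3645, 32805]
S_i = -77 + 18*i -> [-77, -59, -41, -23, -5]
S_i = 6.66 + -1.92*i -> [6.66, 4.74, 2.82, 0.9, -1.02]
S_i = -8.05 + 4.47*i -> [-8.05, -3.58, 0.89, 5.36, 9.83]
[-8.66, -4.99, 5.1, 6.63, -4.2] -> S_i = Random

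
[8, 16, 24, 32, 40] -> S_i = 8 + 8*i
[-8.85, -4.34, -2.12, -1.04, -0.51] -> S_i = -8.85*0.49^i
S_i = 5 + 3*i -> [5, 8, 11, 14, 17]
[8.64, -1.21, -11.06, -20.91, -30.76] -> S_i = 8.64 + -9.85*i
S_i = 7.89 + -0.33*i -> [7.89, 7.56, 7.23, 6.9, 6.57]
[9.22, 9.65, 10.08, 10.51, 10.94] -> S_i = 9.22 + 0.43*i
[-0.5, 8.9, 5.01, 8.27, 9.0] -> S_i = Random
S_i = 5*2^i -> [5, 10, 20, 40, 80]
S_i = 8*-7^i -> [8, -56, 392, -2744, 19208]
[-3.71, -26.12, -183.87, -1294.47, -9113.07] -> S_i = -3.71*7.04^i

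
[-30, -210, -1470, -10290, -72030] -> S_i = -30*7^i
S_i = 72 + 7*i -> [72, 79, 86, 93, 100]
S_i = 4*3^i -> [4, 12, 36, 108, 324]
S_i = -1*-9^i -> [-1, 9, -81, 729, -6561]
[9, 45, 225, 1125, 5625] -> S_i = 9*5^i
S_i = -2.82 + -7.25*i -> [-2.82, -10.07, -17.32, -24.57, -31.82]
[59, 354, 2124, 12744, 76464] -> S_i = 59*6^i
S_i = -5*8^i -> [-5, -40, -320, -2560, -20480]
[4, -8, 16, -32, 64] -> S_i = 4*-2^i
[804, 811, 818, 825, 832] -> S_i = 804 + 7*i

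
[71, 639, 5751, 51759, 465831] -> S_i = 71*9^i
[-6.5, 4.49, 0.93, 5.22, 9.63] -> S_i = Random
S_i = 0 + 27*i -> [0, 27, 54, 81, 108]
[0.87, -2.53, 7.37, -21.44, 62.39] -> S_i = 0.87*(-2.91)^i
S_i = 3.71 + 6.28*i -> [3.71, 9.99, 16.27, 22.55, 28.83]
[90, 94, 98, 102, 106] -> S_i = 90 + 4*i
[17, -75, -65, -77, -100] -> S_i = Random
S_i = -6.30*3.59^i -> [-6.3, -22.62, -81.2, -291.49, -1046.45]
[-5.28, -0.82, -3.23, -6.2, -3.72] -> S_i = Random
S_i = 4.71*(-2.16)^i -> [4.71, -10.17, 21.97, -47.47, 102.53]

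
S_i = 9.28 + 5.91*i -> [9.28, 15.19, 21.1, 27.01, 32.92]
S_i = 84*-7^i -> [84, -588, 4116, -28812, 201684]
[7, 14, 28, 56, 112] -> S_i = 7*2^i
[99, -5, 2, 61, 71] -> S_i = Random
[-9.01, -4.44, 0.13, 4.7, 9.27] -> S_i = -9.01 + 4.57*i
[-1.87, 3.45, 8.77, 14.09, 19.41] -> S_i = -1.87 + 5.32*i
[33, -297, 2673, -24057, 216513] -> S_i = 33*-9^i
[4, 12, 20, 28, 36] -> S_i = 4 + 8*i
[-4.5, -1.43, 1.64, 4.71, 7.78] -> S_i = -4.50 + 3.07*i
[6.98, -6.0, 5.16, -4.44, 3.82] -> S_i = 6.98*(-0.86)^i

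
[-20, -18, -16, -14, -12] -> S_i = -20 + 2*i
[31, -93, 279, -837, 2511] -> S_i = 31*-3^i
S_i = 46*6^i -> [46, 276, 1656, 9936, 59616]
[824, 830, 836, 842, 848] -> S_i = 824 + 6*i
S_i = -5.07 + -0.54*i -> [-5.07, -5.61, -6.15, -6.69, -7.23]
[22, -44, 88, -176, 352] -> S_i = 22*-2^i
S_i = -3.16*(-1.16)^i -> [-3.16, 3.67, -4.25, 4.93, -5.72]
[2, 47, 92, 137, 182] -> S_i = 2 + 45*i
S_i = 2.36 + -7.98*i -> [2.36, -5.62, -13.6, -21.58, -29.56]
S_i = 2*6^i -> [2, 12, 72, 432, 2592]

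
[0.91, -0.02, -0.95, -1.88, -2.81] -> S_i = 0.91 + -0.93*i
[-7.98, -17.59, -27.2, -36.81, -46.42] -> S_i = -7.98 + -9.61*i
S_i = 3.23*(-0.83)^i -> [3.23, -2.68, 2.23, -1.85, 1.53]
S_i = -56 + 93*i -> [-56, 37, 130, 223, 316]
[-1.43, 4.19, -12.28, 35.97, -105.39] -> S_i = -1.43*(-2.93)^i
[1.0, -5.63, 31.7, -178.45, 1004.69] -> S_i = 1.00*(-5.63)^i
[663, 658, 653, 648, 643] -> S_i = 663 + -5*i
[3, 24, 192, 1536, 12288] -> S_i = 3*8^i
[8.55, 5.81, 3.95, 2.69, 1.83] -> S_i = 8.55*0.68^i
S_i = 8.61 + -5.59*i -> [8.61, 3.02, -2.57, -8.16, -13.75]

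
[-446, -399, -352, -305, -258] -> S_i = -446 + 47*i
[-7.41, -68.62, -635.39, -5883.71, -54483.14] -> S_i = -7.41*9.26^i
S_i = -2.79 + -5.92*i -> [-2.79, -8.71, -14.63, -20.55, -26.47]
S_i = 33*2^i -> [33, 66, 132, 264, 528]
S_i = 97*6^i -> [97, 582, 3492, 20952, 125712]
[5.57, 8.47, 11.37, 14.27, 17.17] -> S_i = 5.57 + 2.90*i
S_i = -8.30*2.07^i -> [-8.3, -17.18, -35.56, -73.62, -152.39]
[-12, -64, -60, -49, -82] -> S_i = Random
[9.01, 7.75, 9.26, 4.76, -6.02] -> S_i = Random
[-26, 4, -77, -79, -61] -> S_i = Random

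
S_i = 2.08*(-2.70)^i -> [2.08, -5.62, 15.16, -40.94, 110.54]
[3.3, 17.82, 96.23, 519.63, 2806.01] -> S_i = 3.30*5.40^i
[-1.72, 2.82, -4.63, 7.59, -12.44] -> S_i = -1.72*(-1.64)^i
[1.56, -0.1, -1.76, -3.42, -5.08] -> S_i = 1.56 + -1.66*i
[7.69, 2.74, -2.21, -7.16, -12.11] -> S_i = 7.69 + -4.95*i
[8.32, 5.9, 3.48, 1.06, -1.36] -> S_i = 8.32 + -2.42*i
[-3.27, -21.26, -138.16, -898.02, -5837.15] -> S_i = -3.27*6.50^i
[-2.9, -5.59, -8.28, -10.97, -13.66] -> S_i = -2.90 + -2.69*i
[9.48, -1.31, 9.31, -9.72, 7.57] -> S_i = Random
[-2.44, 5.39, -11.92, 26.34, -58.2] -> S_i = -2.44*(-2.21)^i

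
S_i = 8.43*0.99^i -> [8.43, 8.35, 8.26, 8.18, 8.1]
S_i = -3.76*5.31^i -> [-3.76, -19.97, -106.02, -562.95, -2989.28]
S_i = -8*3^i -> [-8, -24, -72, -216, -648]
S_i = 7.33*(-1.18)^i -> [7.33, -8.65, 10.21, -12.04, 14.21]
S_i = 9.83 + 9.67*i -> [9.83, 19.5, 29.17, 38.84, 48.51]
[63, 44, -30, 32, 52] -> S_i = Random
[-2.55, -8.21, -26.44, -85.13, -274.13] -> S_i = -2.55*3.22^i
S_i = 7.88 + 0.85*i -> [7.88, 8.73, 9.58, 10.43, 11.28]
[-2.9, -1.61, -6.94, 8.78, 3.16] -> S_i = Random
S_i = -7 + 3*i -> [-7, -4, -1, 2, 5]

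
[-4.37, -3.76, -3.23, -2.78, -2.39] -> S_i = -4.37*0.86^i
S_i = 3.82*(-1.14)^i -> [3.82, -4.35, 4.96, -5.66, 6.45]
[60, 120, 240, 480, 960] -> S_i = 60*2^i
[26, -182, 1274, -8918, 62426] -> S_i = 26*-7^i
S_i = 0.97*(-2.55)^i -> [0.97, -2.47, 6.31, -16.08, 41.01]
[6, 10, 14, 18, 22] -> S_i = 6 + 4*i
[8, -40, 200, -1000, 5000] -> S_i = 8*-5^i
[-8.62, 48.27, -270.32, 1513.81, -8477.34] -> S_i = -8.62*(-5.60)^i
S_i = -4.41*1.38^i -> [-4.41, -6.09, -8.4, -11.59, -15.99]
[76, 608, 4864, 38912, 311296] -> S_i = 76*8^i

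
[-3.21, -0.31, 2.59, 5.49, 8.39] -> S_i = -3.21 + 2.90*i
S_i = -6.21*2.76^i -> [-6.21, -17.14, -47.31, -130.56, -360.35]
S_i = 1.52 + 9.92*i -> [1.52, 11.44, 21.36, 31.28, 41.2]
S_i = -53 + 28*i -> [-53, -25, 3, 31, 59]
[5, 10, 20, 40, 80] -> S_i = 5*2^i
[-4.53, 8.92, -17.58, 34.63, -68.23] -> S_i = -4.53*(-1.97)^i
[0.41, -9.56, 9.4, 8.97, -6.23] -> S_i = Random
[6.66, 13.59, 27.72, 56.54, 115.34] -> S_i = 6.66*2.04^i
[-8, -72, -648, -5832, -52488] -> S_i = -8*9^i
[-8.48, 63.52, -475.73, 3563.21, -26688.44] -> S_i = -8.48*(-7.49)^i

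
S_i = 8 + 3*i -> [8, 11, 14, 17, 20]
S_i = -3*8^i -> [-3, -24, -192, -1536, -12288]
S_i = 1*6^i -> [1, 6, 36, 216, 1296]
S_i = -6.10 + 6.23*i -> [-6.1, 0.13, 6.36, 12.59, 18.82]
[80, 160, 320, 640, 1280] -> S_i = 80*2^i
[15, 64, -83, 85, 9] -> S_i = Random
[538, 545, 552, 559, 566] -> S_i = 538 + 7*i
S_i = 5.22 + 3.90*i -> [5.22, 9.12, 13.02, 16.92, 20.82]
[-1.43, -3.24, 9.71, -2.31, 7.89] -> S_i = Random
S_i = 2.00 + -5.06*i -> [2.0, -3.06, -8.12, -13.18, -18.24]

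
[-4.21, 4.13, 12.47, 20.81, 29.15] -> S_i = -4.21 + 8.34*i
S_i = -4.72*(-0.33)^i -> [-4.72, 1.56, -0.51, 0.17, -0.06]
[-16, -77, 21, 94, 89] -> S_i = Random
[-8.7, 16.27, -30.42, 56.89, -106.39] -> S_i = -8.70*(-1.87)^i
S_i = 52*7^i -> [52, 364, 2548, 17836, 124852]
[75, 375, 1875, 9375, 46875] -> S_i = 75*5^i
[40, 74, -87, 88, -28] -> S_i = Random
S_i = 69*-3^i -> [69, -207, 621, -1863, 5589]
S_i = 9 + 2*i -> [9, 11, 13, 15, 17]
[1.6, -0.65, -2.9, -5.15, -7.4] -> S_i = 1.60 + -2.25*i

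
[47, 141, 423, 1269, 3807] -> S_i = 47*3^i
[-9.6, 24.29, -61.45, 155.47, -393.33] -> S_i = -9.60*(-2.53)^i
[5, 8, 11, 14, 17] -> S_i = 5 + 3*i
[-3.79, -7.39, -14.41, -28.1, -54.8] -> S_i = -3.79*1.95^i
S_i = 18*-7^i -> [18, -126, 882, -6174, 43218]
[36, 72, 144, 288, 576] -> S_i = 36*2^i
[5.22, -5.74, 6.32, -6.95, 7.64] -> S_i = 5.22*(-1.10)^i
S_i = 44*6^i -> [44, 264, 1584, 9504, 57024]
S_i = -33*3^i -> [-33, -99, -297, -891, -2673]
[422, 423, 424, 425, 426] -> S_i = 422 + 1*i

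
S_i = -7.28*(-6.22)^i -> [-7.28, 45.28, -281.65, 1751.87, -10896.65]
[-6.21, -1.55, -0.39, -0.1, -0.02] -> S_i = -6.21*0.25^i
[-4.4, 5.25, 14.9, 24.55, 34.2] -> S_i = -4.40 + 9.65*i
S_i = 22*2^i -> [22, 44, 88, 176, 352]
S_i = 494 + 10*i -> [494, 504, 514, 524, 534]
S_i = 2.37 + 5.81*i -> [2.37, 8.18, 13.99, 19.8, 25.61]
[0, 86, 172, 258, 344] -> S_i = 0 + 86*i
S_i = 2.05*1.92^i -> [2.05, 3.94, 7.56, 14.51, 27.86]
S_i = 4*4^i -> [4, 16, 64, 256, 1024]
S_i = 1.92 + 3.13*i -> [1.92, 5.05, 8.18, 11.31, 14.44]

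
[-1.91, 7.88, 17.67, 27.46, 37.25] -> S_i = -1.91 + 9.79*i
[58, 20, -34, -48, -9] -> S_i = Random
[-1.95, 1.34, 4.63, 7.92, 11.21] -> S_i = -1.95 + 3.29*i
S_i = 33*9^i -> [33, 297, 2673, 24057, 216513]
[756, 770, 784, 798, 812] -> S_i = 756 + 14*i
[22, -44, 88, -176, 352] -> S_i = 22*-2^i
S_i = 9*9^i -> [9, 81, 729, 6561, 59049]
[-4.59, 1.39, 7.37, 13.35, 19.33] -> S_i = -4.59 + 5.98*i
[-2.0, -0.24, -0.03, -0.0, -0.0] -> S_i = -2.00*0.12^i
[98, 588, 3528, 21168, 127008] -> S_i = 98*6^i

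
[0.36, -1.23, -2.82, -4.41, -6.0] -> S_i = 0.36 + -1.59*i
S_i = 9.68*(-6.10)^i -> [9.68, -59.05, 360.19, -2197.18, 13402.77]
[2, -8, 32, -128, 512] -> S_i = 2*-4^i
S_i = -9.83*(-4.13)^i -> [-9.83, 40.6, -167.67, 692.47, -2859.92]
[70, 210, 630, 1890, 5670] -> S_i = 70*3^i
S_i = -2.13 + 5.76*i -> [-2.13, 3.63, 9.39, 15.15, 20.91]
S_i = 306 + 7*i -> [306, 313, 320, 327, 334]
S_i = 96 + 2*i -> [96, 98, 100, 102, 104]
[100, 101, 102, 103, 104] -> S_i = 100 + 1*i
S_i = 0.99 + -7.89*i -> [0.99, -6.9, -14.79, -22.68, -30.57]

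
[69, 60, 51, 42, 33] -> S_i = 69 + -9*i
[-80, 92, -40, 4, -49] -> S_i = Random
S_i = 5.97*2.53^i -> [5.97, 15.1, 38.21, 96.68, 244.6]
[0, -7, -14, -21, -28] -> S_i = 0 + -7*i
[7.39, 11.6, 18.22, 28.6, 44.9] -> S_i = 7.39*1.57^i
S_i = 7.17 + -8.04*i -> [7.17, -0.87, -8.91, -16.95, -24.99]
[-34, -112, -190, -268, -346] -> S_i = -34 + -78*i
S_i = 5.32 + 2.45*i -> [5.32, 7.77, 10.22, 12.67, 15.12]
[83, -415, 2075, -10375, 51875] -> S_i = 83*-5^i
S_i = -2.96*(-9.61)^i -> [-2.96, 28.45, -273.36, 2627.01, -25245.57]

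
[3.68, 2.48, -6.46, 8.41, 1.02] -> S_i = Random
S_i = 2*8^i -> [2, 16, 128, 1024, 8192]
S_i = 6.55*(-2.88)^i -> [6.55, -18.86, 54.33, -156.47, 450.62]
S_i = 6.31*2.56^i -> [6.31, 16.15, 41.35, 105.86, 271.01]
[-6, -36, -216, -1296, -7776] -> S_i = -6*6^i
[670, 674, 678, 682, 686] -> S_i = 670 + 4*i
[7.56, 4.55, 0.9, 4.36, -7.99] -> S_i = Random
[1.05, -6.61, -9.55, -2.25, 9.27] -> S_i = Random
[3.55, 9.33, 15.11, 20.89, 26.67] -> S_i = 3.55 + 5.78*i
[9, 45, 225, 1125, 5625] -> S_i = 9*5^i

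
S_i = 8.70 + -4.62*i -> [8.7, 4.08, -0.54, -5.16, -9.78]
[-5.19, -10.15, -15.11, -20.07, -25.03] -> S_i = -5.19 + -4.96*i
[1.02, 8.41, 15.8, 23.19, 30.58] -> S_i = 1.02 + 7.39*i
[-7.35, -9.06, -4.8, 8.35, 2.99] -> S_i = Random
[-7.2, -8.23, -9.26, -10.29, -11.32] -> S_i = -7.20 + -1.03*i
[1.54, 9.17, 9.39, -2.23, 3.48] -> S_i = Random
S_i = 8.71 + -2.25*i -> [8.71, 6.46, 4.21, 1.96, -0.29]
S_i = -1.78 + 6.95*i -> [-1.78, 5.17, 12.12, 19.07, 26.02]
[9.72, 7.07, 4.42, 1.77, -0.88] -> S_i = 9.72 + -2.65*i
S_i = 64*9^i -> [64, 576, 5184, 46656, 419904]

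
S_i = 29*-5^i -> [29, -145, 725, -3625, 18125]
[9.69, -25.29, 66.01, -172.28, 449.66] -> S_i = 9.69*(-2.61)^i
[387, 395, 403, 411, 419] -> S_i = 387 + 8*i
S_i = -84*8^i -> [-84, -672, -5376, -43008, -344064]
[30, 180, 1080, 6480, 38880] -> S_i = 30*6^i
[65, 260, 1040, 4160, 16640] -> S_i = 65*4^i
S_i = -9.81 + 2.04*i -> [-9.81, -7.77, -5.73, -3.69, -1.65]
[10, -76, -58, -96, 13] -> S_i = Random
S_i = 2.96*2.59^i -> [2.96, 7.67, 19.86, 51.43, 133.2]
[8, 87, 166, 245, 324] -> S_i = 8 + 79*i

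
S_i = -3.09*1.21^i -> [-3.09, -3.74, -4.52, -5.47, -6.62]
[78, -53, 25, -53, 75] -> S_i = Random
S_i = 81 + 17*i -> [81, 98, 115, 132, 149]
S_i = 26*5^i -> [26, 130, 650, 3250, 16250]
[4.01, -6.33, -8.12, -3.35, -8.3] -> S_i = Random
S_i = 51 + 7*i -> [51, 58, 65, 72, 79]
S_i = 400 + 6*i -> [400, 406, 412, 418, 424]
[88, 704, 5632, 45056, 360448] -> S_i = 88*8^i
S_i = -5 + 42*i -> [-5, 37, 79, 121, 163]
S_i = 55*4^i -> [55, 220, 880, 3520, 14080]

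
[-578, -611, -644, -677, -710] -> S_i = -578 + -33*i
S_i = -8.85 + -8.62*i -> [-8.85, -17.47, -26.09, -34.71, -43.33]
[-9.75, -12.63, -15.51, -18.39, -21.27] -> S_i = -9.75 + -2.88*i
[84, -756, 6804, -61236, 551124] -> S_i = 84*-9^i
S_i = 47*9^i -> [47, 423, 3807, 34263, 308367]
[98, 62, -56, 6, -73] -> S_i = Random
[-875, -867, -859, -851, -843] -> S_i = -875 + 8*i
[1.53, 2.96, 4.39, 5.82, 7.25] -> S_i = 1.53 + 1.43*i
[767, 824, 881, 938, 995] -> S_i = 767 + 57*i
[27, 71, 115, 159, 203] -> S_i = 27 + 44*i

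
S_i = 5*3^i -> [5, 15, 45, 135, 405]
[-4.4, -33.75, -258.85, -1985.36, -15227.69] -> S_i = -4.40*7.67^i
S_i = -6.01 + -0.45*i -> [-6.01, -6.46, -6.91, -7.36, -7.81]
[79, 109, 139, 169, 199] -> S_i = 79 + 30*i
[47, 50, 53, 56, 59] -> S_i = 47 + 3*i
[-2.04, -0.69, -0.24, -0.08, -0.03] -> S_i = -2.04*0.34^i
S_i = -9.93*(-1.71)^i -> [-9.93, 16.98, -29.04, 49.65, -84.91]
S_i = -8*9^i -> [-8, -72, -648, -5832, -52488]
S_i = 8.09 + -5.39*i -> [8.09, 2.7, -2.69, -8.08, -13.47]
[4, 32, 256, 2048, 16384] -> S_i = 4*8^i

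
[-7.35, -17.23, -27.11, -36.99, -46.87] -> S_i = -7.35 + -9.88*i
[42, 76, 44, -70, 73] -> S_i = Random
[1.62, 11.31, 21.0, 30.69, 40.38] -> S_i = 1.62 + 9.69*i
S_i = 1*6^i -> [1, 6, 36, 216, 1296]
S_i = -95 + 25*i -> [-95, -70, -45, -20, 5]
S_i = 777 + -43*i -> [777, 734, 691, 648, 605]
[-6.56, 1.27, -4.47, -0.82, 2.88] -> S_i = Random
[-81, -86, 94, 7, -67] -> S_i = Random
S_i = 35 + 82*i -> [35, 117, 199, 281, 363]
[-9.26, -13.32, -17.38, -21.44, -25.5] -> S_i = -9.26 + -4.06*i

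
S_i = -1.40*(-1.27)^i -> [-1.4, 1.78, -2.26, 2.87, -3.64]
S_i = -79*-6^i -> [-79, 474, -2844, 17064, -102384]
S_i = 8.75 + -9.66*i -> [8.75, -0.91, -10.57, -20.23, -29.89]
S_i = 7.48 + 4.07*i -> [7.48, 11.55, 15.62, 19.69, 23.76]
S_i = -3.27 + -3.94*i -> [-3.27, -7.21, -11.15, -15.09, -19.03]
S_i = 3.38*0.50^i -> [3.38, 1.69, 0.84, 0.42, 0.21]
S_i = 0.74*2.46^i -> [0.74, 1.82, 4.48, 11.02, 27.1]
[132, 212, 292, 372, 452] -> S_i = 132 + 80*i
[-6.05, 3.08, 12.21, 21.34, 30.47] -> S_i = -6.05 + 9.13*i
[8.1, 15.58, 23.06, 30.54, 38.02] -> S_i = 8.10 + 7.48*i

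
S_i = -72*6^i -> [-72, -432, -2592, -15552, -93312]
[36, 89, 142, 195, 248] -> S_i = 36 + 53*i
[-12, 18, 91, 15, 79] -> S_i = Random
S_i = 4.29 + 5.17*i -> [4.29, 9.46, 14.63, 19.8, 24.97]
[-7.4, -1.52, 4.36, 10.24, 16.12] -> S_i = -7.40 + 5.88*i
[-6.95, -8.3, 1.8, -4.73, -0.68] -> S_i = Random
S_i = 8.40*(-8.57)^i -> [8.4, -71.99, 616.94, -5287.15, 45310.89]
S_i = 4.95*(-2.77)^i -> [4.95, -13.71, 37.98, -105.21, 291.42]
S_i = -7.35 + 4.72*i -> [-7.35, -2.63, 2.09, 6.81, 11.53]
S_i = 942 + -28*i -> [942, 914, 886, 858, 830]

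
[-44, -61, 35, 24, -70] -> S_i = Random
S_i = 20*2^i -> [20, 40, 80, 160, 320]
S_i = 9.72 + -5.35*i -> [9.72, 4.37, -0.98, -6.33, -11.68]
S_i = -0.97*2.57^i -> [-0.97, -2.49, -6.41, -16.47, -42.32]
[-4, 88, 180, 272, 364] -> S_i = -4 + 92*i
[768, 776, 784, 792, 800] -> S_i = 768 + 8*i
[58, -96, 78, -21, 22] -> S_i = Random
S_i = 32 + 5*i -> [32, 37, 42, 47, 52]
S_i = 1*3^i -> [1, 3, 9, 27, 81]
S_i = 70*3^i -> [70, 210, 630, 1890, 5670]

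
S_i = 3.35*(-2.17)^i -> [3.35, -7.27, 15.77, -34.23, 74.28]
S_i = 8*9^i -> [8, 72, 648, 5832, 52488]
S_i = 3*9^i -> [3, 27, 243, 2187, 19683]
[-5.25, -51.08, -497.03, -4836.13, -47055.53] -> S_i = -5.25*9.73^i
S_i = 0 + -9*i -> [0, -9, -18, -27, -36]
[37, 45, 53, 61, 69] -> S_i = 37 + 8*i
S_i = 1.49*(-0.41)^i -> [1.49, -0.61, 0.25, -0.1, 0.04]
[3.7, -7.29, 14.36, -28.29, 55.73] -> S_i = 3.70*(-1.97)^i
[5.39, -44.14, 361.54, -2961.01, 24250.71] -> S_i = 5.39*(-8.19)^i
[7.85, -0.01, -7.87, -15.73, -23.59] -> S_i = 7.85 + -7.86*i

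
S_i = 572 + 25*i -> [572, 597, 622, 647, 672]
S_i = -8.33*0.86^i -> [-8.33, -7.16, -6.16, -5.3, -4.56]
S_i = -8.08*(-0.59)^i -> [-8.08, 4.77, -2.81, 1.66, -0.98]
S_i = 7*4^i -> [7, 28, 112, 448, 1792]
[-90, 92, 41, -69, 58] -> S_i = Random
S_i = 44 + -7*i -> [44, 37, 30, 23, 16]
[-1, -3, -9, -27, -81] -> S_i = -1*3^i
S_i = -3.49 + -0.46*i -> [-3.49, -3.95, -4.41, -4.87, -5.33]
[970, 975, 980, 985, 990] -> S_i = 970 + 5*i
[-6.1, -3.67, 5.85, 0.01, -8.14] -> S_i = Random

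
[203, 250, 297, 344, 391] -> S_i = 203 + 47*i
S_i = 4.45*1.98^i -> [4.45, 8.81, 17.45, 34.54, 68.39]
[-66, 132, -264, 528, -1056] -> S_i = -66*-2^i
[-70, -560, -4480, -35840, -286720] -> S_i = -70*8^i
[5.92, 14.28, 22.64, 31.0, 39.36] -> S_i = 5.92 + 8.36*i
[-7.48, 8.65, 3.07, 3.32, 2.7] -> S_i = Random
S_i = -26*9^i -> [-26, -234, -2106, -18954, -170586]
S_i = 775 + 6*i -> [775, 781, 787, 793, 799]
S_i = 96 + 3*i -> [96, 99, 102, 105, 108]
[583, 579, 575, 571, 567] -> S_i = 583 + -4*i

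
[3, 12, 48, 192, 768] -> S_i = 3*4^i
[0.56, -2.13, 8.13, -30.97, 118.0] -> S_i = 0.56*(-3.81)^i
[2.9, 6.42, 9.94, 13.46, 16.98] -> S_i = 2.90 + 3.52*i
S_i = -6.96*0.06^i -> [-6.96, -0.42, -0.03, -0.0, -0.0]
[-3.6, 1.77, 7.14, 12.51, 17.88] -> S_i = -3.60 + 5.37*i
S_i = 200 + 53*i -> [200, 253, 306, 359, 412]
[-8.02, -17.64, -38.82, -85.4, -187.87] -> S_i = -8.02*2.20^i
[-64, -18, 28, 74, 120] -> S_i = -64 + 46*i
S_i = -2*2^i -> [-2, -4, -8, -16, -32]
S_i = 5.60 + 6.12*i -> [5.6, 11.72, 17.84, 23.96, 30.08]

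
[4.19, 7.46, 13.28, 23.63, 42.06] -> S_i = 4.19*1.78^i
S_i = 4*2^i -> [4, 8, 16, 32, 64]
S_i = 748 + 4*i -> [748, 752, 756, 760, 764]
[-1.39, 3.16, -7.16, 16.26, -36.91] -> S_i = -1.39*(-2.27)^i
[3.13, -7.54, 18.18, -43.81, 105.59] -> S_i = 3.13*(-2.41)^i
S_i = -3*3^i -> [-3, -9, -27, -81, -243]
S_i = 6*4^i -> [6, 24, 96, 384, 1536]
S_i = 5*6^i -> [5, 30, 180, 1080, 6480]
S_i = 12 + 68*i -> [12, 80, 148, 216, 284]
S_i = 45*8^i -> [45, 360, 2880, 23040, 184320]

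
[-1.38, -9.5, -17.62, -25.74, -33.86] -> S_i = -1.38 + -8.12*i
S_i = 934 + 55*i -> [934, 989, 1044, 1099, 1154]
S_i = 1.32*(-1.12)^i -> [1.32, -1.48, 1.66, -1.85, 2.08]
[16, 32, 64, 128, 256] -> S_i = 16*2^i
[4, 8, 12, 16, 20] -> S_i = 4 + 4*i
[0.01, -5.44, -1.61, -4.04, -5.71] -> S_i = Random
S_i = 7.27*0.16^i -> [7.27, 1.16, 0.19, 0.03, 0.0]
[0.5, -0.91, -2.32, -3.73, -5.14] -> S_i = 0.50 + -1.41*i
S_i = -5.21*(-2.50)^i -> [-5.21, 13.02, -32.56, 81.41, -203.52]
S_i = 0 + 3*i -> [0, 3, 6, 9, 12]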